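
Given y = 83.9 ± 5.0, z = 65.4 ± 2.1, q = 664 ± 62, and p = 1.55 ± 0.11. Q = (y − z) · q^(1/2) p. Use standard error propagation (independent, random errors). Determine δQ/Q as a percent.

30.5%

Let u = y − z = 18.5. δu = √(δy² + δz²) = √(25.0 + 4.41) = 5.42, so δu/u = 0.293.
Q is then a monomial in u, q, p:
δQ/Q = √((δu/u)² + (½·δq/q)² + (1·δp/p)²) = √(0.0859 + 0.00218 + 0.00504) = 0.305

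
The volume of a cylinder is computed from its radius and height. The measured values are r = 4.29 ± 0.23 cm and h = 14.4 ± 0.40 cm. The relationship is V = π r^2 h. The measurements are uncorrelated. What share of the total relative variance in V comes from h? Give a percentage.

6.29%

(δV/V)² = (2·δr/r)² + (1·δh/h)²
  r term: (2×0.0536)² = 0.0115
  h term: (1×0.0278)² = 0.000772
Total = 0.0123. Share from h = 0.000772/0.0123 = 0.0629.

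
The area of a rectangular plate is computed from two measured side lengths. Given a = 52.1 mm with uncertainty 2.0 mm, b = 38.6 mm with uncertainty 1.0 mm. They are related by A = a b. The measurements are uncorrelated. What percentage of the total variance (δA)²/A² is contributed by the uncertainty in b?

31.3%

(δA/A)² = (1·δa/a)² + (1·δb/b)²
  a term: (1×0.0384)² = 0.00147
  b term: (1×0.0259)² = 0.000671
Total = 0.00214. Share from b = 0.000671/0.00214 = 0.313.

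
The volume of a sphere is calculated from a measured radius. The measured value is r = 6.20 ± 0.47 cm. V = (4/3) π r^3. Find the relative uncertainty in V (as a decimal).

0.227

V ∝ r^3, so δV/V = |3| · δr/r = 3 × 0.0758 = 0.227.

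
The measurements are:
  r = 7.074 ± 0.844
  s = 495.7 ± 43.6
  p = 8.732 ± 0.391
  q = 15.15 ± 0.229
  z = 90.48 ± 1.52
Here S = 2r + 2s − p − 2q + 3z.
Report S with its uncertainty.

1238 ± 87.3

Each term contributes (cᵢ δxᵢ)² to (δS)²:
  (2·δr)² = 2.85;  (2·δs)² = 7600;  (δp)² = 0.153;  (2·δq)² = 0.210;  (3·δz)² = 20.8
δS = √(7630) = 87.3
S = 1238.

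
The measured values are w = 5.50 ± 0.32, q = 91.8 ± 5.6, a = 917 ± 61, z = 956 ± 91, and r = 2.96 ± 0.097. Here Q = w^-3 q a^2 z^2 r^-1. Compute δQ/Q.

0.299

Products/powers → add relative errors in quadrature, weighted by exponent:
  (-3·δw/w)² = (-3×0.0582)² = 0.0305;  (1·δq/q)² = (1×0.0610)² = 0.00372;  (2·δa/a)² = (2×0.0665)² = 0.0177;  (2·δz/z)² = (2×0.0952)² = 0.0362;  (-1·δr/r)² = (-1×0.0328)² = 0.00107
δQ/Q = √(0.0892) = 0.299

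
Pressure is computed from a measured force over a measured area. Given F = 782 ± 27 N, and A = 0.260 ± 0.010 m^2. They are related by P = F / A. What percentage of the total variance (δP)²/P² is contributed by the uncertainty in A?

(δP/P)² = (1·δF/F)² + (-1·δA/A)²
  F term: (1×0.0345)² = 0.00119
  A term: (-1×0.0385)² = 0.00148
Total = 0.00267. Share from A = 0.00148/0.00267 = 0.554.

55.4%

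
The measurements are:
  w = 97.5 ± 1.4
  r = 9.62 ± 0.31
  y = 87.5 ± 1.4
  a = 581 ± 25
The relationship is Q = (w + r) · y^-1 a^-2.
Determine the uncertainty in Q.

Let u = w + r = 107. δu = √(δw² + δr²) = √(1.96 + 0.0961) = 1.43, so δu/u = 0.0134.
Q is then a monomial in u, y, a:
δQ/Q = √((δu/u)² + (-1·δy/y)² + (-2·δa/a)²) = √(0.000179 + 0.000256 + 0.00741) = 0.0886
Q = 3.63e-06, so δQ = 0.0886 × 3.63e-06 = 3.21e-07.

3.21e-07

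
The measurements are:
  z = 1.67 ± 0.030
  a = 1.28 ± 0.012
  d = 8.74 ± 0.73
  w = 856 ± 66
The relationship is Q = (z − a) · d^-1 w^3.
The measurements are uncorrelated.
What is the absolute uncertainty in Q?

Let u = z − a = 0.390. δu = √(δz² + δa²) = √(0.000900 + 0.000144) = 0.0323, so δu/u = 0.0828.
Q is then a monomial in u, d, w:
δQ/Q = √((δu/u)² + (-1·δd/d)² + (3·δw/w)²) = √(0.00686 + 0.00698 + 0.0535) = 0.260
Q = 2.8e+07, so δQ = 0.260 × 2.8e+07 = 7.26e+06.

7.26e+06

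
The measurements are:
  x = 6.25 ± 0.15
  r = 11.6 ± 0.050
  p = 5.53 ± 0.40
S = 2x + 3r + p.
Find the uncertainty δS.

For a sum/difference, combine absolute errors in quadrature:
  (2·δx)² = 0.0900;  (3·δr)² = 0.0225;  (δp)² = 0.160
δS = √(0.273) = 0.522

0.522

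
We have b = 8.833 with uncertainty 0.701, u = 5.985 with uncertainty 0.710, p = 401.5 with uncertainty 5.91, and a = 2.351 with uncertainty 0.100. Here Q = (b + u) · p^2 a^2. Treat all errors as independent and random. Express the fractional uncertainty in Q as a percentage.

Let w = b + u = 14.82. δw = √(δb² + δu²) = √(0.491 + 0.504) = 0.998, so δw/w = 0.0673.
Q is then a monomial in w, p, a:
δQ/Q = √((δw/w)² + (2·δp/p)² + (2·δa/a)²) = √(0.00453 + 0.000867 + 0.00724) = 0.112

11.2%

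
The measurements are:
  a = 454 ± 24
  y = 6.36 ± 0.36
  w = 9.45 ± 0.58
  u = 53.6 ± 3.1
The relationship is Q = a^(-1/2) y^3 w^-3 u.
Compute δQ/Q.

For a monomial Q ∝ a^(-1/2), y^3, w^-3, u, fractional errors add in quadrature:
  (−½·δa/a)² = (-0.5×0.0529)² = 0.000699;  (3·δy/y)² = (3×0.0566)² = 0.0288;  (-3·δw/w)² = (-3×0.0614)² = 0.0339;  (1·δu/u)² = (1×0.0578)² = 0.00334
δQ/Q = √(0.0668) = 0.258

0.258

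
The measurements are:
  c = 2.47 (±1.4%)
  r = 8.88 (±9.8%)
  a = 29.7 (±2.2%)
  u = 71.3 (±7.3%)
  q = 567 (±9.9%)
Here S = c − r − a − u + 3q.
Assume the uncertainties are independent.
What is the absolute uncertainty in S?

Sums and differences: (δS)² = Σ (cᵢ δxᵢ)².
  (δc)² = 0.00120;  (δr)² = 0.757;  (δa)² = 0.427;  (δu)² = 27.1;  (3·δq)² = 28400
δS = √(28400) = 168

168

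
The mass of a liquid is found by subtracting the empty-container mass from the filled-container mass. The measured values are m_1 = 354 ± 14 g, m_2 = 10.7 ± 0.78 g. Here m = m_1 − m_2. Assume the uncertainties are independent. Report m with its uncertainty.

343 ± 14.0 g

For a sum/difference, combine absolute errors in quadrature:
  (δm_1)² = 196;  (δm_2)² = 0.608
δm = √(197) = 14.0 g
m = 343 g.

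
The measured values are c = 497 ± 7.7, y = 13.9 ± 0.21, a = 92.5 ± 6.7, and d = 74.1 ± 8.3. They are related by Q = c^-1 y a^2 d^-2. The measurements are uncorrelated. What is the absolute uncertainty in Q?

0.0117

Each factor contributes (exponent × relative error)² to (δQ/Q)²:
  (-1·δc/c)² = (-1×0.0155)² = 0.000240;  (1·δy/y)² = (1×0.0151)² = 0.000228;  (2·δa/a)² = (2×0.0724)² = 0.0210;  (-2·δd/d)² = (-2×0.112)² = 0.0502
δQ/Q = √(0.0716) = 0.268
Q = 0.0436, so δQ = 0.268 × 0.0436 = 0.0117.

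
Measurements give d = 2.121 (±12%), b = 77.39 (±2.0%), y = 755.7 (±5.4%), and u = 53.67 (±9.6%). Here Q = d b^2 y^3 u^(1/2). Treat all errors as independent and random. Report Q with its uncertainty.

Relative error in a monomial: (δQ/Q)² = Σ (nᵢ · δxᵢ/xᵢ)².
  (1·δd/d)² = (1×0.120)² = 0.0144;  (2·δb/b)² = (2×0.0200)² = 0.00160;  (3·δy/y)² = (3×0.0540)² = 0.0262;  (½·δu/u)² = (0.5×0.0960)² = 0.00230
δQ/Q = √(0.0445) = 0.211
Q = 4.016e+13, so δQ = 0.211 × 4.016e+13 = 8.48e+12.

(4.016 ± 0.848) × 10^13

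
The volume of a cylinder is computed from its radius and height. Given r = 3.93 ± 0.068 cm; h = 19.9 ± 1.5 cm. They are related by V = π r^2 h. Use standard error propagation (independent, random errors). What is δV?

80.1 cm^3

V is a product of powers, so relative uncertainties combine in quadrature:
  (2·δr/r)² = (2×0.0173)² = 0.00120;  (1·δh/h)² = (1×0.0754)² = 0.00568
δV/V = √(0.00688) = 0.0829
V = 966 cm^3, so δV = 0.0829 × 966 = 80.1 cm^3.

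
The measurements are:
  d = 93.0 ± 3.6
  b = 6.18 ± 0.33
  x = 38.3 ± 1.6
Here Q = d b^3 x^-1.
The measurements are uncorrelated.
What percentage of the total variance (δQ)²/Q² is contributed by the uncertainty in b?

88.8%

(δQ/Q)² = (1·δd/d)² + (3·δb/b)² + (-1·δx/x)²
  d term: (1×0.0387)² = 0.00150
  b term: (3×0.0534)² = 0.0257
  x term: (-1×0.0418)² = 0.00175
Total = 0.0289. Share from b = 0.0257/0.0289 = 0.888.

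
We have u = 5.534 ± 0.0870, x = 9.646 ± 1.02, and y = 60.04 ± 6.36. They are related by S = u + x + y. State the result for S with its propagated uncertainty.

Each term contributes (cᵢ δxᵢ)² to (δS)²:
  (δu)² = 0.00757;  (δx)² = 1.04;  (δy)² = 40.4
δS = √(41.5) = 6.44
S = 75.22.

75.22 ± 6.44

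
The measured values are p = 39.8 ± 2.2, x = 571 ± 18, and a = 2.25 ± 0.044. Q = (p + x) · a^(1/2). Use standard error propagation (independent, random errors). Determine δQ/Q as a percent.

3.13%

Let u = p + x = 611. δu = √(δp² + δx²) = √(4.84 + 324) = 18.1, so δu/u = 0.0297.
Q is then a monomial in u, a:
δQ/Q = √((δu/u)² + (½·δa/a)²) = √(0.000881 + 9.56e-05) = 0.0313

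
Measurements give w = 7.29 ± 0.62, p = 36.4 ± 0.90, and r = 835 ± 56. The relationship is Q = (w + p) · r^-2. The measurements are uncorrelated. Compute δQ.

Let u = w + p = 43.7. δu = √(δw² + δp²) = √(0.384 + 0.810) = 1.09, so δu/u = 0.0250.
Q is then a monomial in u, r:
δQ/Q = √((δu/u)² + (-2·δr/r)²) = √(0.000626 + 0.0180) = 0.136
Q = 6.27e-05, so δQ = 0.136 × 6.27e-05 = 8.55e-06.

8.55e-06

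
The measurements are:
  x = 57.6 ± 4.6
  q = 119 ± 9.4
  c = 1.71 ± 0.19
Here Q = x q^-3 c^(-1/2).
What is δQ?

Relative error in a monomial: (δQ/Q)² = Σ (nᵢ · δxᵢ/xᵢ)².
  (1·δx/x)² = (1×0.0799)² = 0.00638;  (-3·δq/q)² = (-3×0.0790)² = 0.0562;  (−½·δc/c)² = (-0.5×0.111)² = 0.00309
δQ/Q = √(0.0656) = 0.256
Q = 2.61e-05, so δQ = 0.256 × 2.61e-05 = 6.7e-06.

6.7e-06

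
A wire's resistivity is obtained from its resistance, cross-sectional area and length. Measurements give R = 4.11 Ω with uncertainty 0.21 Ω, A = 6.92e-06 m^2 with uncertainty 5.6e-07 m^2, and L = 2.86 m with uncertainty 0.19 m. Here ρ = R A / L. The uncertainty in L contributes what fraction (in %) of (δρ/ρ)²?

(δρ/ρ)² = (1·δR/R)² + (1·δA/A)² + (-1·δL/L)²
  R term: (1×0.0511)² = 0.00261
  A term: (1×0.0809)² = 0.00655
  L term: (-1×0.0664)² = 0.00441
Total = 0.0136. Share from L = 0.00441/0.0136 = 0.325.

32.5%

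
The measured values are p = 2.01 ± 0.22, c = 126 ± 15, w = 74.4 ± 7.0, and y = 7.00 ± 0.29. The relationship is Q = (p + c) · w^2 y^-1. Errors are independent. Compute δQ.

Let u = p + c = 128. δu = √(δp² + δc²) = √(0.0484 + 225) = 15.0, so δu/u = 0.117.
Q is then a monomial in u, w, y:
δQ/Q = √((δu/u)² + (2·δw/w)² + (-1·δy/y)²) = √(0.0137 + 0.0354 + 0.00172) = 0.226
Q = 1.01e+05, so δQ = 0.226 × 1.01e+05 = 22800.

22800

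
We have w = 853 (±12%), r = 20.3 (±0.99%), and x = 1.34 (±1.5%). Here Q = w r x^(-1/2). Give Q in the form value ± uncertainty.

Products/powers → add relative errors in quadrature, weighted by exponent:
  (1·δw/w)² = (1×0.120)² = 0.0144;  (1·δr/r)² = (1×0.00990)² = 9.8e-05;  (−½·δx/x)² = (-0.5×0.0150)² = 5.62e-05
δQ/Q = √(0.0146) = 0.121
Q = 15000, so δQ = 0.121 × 15000 = 1800.

15000 ± 1800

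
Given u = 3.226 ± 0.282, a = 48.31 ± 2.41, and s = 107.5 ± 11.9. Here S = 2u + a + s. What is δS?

12.2

Each term contributes (cᵢ δxᵢ)² to (δS)²:
  (2·δu)² = 0.318;  (δa)² = 5.81;  (δs)² = 142
δS = √(148) = 12.2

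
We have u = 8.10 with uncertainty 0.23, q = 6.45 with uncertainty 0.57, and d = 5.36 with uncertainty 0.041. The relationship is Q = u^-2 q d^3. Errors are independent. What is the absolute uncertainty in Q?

1.63

Relative error in a monomial: (δQ/Q)² = Σ (nᵢ · δxᵢ/xᵢ)².
  (-2·δu/u)² = (-2×0.0284)² = 0.00323;  (1·δq/q)² = (1×0.0884)² = 0.00781;  (3·δd/d)² = (3×0.00765)² = 0.000527
δQ/Q = √(0.0116) = 0.108
Q = 15.1, so δQ = 0.108 × 15.1 = 1.63.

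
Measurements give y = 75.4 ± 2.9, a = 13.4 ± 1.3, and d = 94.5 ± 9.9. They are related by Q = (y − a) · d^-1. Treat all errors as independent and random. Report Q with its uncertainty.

0.656 ± 0.0765

Let u = y − a = 62.0. δu = √(δy² + δa²) = √(8.41 + 1.69) = 3.18, so δu/u = 0.0513.
Q is then a monomial in u, d:
δQ/Q = √((δu/u)² + (-1·δd/d)²) = √(0.00263 + 0.0110) = 0.117
Q = 0.656, so δQ = 0.117 × 0.656 = 0.0765.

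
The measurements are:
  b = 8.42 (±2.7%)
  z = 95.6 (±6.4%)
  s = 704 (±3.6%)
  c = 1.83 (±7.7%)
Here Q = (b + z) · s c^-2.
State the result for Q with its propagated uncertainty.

21900 ± 3690

Let u = b + z = 104. δu = √(δb² + δz²) = √(0.0517 + 37.4) = 6.12, so δu/u = 0.0589.
Q is then a monomial in u, s, c:
δQ/Q = √((δu/u)² + (1·δs/s)² + (-2·δc/c)²) = √(0.00346 + 0.00130 + 0.0237) = 0.169
Q = 21900, so δQ = 0.169 × 21900 = 3690.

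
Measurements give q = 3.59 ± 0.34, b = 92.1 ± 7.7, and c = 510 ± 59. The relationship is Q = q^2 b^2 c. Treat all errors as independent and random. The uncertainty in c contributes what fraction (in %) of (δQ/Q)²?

17.3%

(δQ/Q)² = (2·δq/q)² + (2·δb/b)² + (1·δc/c)²
  q term: (2×0.0947)² = 0.0359
  b term: (2×0.0836)² = 0.0280
  c term: (1×0.116)² = 0.0134
Total = 0.0772. Share from c = 0.0134/0.0772 = 0.173.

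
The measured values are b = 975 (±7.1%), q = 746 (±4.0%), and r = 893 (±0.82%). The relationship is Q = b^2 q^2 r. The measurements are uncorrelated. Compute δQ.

Q is a product of powers, so relative uncertainties combine in quadrature:
  (2·δb/b)² = (2×0.0710)² = 0.0202;  (2·δq/q)² = (2×0.0400)² = 0.00640;  (1·δr/r)² = (1×0.00820)² = 6.72e-05
δQ/Q = √(0.0266) = 0.163
Q = 4.72e+14, so δQ = 0.163 × 4.72e+14 = 7.71e+13.

7.71e+13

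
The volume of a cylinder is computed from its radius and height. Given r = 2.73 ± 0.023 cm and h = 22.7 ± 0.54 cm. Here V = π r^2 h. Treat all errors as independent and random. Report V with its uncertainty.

Products/powers → add relative errors in quadrature, weighted by exponent:
  (2·δr/r)² = (2×0.00842)² = 0.000284;  (1·δh/h)² = (1×0.0238)² = 0.000566
δV/V = √(0.000850) = 0.0292
V = 531 cm^3, so δV = 0.0292 × 531 = 15.5 cm^3.

531 ± 15.5 cm^3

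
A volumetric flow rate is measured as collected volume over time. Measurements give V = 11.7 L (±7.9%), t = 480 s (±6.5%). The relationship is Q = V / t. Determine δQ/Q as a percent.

Each factor contributes (exponent × relative error)² to (δQ/Q)²:
  (1·δV/V)² = (1×0.0790)² = 0.00624;  (-1·δt/t)² = (-1×0.0650)² = 0.00423
δQ/Q = √(0.0105) = 0.102

10.2%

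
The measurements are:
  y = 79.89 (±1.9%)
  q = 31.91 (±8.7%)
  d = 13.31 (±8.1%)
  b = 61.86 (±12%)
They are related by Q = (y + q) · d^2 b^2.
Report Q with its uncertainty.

(7.579 ± 2.21) × 10^7

Let u = y + q = 111.8. δu = √(δy² + δq²) = √(2.30 + 7.71) = 3.16, so δu/u = 0.0283.
Q is then a monomial in u, d, b:
δQ/Q = √((δu/u)² + (2·δd/d)² + (2·δb/b)²) = √(0.000801 + 0.0262 + 0.0576) = 0.291
Q = 7.579e+07, so δQ = 0.291 × 7.579e+07 = 2.21e+07.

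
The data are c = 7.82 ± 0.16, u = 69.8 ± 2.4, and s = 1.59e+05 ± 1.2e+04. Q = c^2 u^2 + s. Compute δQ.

Let p = c^2·u^2 = 2.98e+05. δp/p = √((2·δc/c)² + (2·δu/u)²) = √(0.00167 + 0.00473) = 0.0800, so δp = 23800.
Q = p + s: δQ = √(δp² + δs²) = √(5.68e+08 + 1.44e+08) = 26700

26700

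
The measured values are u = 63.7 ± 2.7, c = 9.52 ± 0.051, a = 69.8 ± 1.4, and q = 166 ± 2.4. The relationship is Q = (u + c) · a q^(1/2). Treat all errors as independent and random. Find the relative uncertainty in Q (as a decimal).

Let w = u + c = 73.2. δw = √(δu² + δc²) = √(7.29 + 0.00260) = 2.70, so δw/w = 0.0369.
Q is then a monomial in w, a, q:
δQ/Q = √((δw/w)² + (1·δa/a)² + (½·δq/q)²) = √(0.00136 + 0.000402 + 5.23e-05) = 0.0426

0.0426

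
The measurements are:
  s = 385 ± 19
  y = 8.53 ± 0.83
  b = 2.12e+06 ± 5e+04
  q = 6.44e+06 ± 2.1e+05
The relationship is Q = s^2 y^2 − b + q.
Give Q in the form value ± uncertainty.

(1.51 ± 0.236) × 10^7

Let p = s^2·y^2 = 1.08e+07. δp/p = √((2·δs/s)² + (2·δy/y)²) = √(0.00974 + 0.0379) = 0.218, so δp = 2.35e+06.
Q = p − b + q: δQ = √(δp² + δb² + δq²) = √(5.54e+12 + 2.5e+09 + 4.41e+10) = 2.36e+06
Q = 1.51e+07.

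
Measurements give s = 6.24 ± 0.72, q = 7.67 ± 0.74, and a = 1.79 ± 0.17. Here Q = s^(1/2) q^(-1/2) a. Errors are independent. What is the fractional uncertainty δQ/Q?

0.121

Products/powers → add relative errors in quadrature, weighted by exponent:
  (½·δs/s)² = (0.5×0.115)² = 0.00333;  (−½·δq/q)² = (-0.5×0.0965)² = 0.00233;  (1·δa/a)² = (1×0.0950)² = 0.00902
δQ/Q = √(0.0147) = 0.121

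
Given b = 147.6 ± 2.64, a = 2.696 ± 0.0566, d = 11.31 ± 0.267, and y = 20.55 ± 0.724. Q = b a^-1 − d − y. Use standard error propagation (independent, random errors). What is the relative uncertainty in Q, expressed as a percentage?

Let p = b·a^-1 = 54.75. δp/p = √((1·δb/b)² + (-1·δa/a)²) = √(0.000320 + 0.000441) = 0.0276, so δp = 1.51.
Q = p − d − y: δQ = √(δp² + δd² + δy²) = √(2.28 + 0.0713 + 0.524) = 1.70
Q = 22.89, so δQ/Q = 1.70/22.89 = 0.0741.

7.41%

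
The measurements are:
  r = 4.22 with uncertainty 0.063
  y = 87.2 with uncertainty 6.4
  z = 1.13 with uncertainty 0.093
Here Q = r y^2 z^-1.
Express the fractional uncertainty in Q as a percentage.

Each factor contributes (exponent × relative error)² to (δQ/Q)²:
  (1·δr/r)² = (1×0.0149)² = 0.000223;  (2·δy/y)² = (2×0.0734)² = 0.0215;  (-1·δz/z)² = (-1×0.0823)² = 0.00677
δQ/Q = √(0.0285) = 0.169

16.9%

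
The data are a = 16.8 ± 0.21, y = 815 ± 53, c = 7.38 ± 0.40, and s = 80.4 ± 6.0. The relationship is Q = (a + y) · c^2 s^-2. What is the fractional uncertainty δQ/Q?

0.195

Let u = a + y = 832. δu = √(δa² + δy²) = √(0.0441 + 2810) = 53.0, so δu/u = 0.0637.
Q is then a monomial in u, c, s:
δQ/Q = √((δu/u)² + (2·δc/c)² + (-2·δs/s)²) = √(0.00406 + 0.0118 + 0.0223) = 0.195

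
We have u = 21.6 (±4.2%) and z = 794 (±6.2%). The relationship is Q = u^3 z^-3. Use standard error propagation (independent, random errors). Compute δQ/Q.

0.225

For a monomial Q ∝ u^3, z^-3, fractional errors add in quadrature:
  (3·δu/u)² = (3×0.0420)² = 0.0159;  (-3·δz/z)² = (-3×0.0620)² = 0.0346
δQ/Q = √(0.0505) = 0.225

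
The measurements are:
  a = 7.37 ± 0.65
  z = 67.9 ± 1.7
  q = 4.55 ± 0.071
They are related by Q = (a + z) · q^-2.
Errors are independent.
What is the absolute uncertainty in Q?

0.144

Let u = a + z = 75.3. δu = √(δa² + δz²) = √(0.423 + 2.89) = 1.82, so δu/u = 0.0242.
Q is then a monomial in u, q:
δQ/Q = √((δu/u)² + (-2·δq/q)²) = √(0.000585 + 0.000974) = 0.0395
Q = 3.64, so δQ = 0.0395 × 3.64 = 0.144.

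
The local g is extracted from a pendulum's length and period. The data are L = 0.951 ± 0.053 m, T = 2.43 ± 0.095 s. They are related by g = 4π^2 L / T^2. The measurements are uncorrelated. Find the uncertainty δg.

0.610 m/s^2

Relative error in a monomial: (δg/g)² = Σ (nᵢ · δxᵢ/xᵢ)².
  (1·δL/L)² = (1×0.0557)² = 0.00311;  (-2·δT/T)² = (-2×0.0391)² = 0.00611
δg/g = √(0.00922) = 0.0960
g = 6.36 m/s^2, so δg = 0.0960 × 6.36 = 0.610 m/s^2.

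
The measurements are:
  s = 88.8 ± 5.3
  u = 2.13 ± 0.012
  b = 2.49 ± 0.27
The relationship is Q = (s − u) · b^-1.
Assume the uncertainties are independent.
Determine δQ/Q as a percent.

12.4%

Let w = s − u = 86.7. δw = √(δs² + δu²) = √(28.1 + 0.000144) = 5.30, so δw/w = 0.0612.
Q is then a monomial in w, b:
δQ/Q = √((δw/w)² + (-1·δb/b)²) = √(0.00374 + 0.0118) = 0.124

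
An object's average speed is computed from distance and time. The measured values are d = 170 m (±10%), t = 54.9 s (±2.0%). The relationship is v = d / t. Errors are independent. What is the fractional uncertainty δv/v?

For a monomial v ∝ d, t^-1, fractional errors add in quadrature:
  (1·δd/d)² = (1×0.100)² = 0.0100;  (-1·δt/t)² = (-1×0.0200)² = 0.000400
δv/v = √(0.0104) = 0.102

0.102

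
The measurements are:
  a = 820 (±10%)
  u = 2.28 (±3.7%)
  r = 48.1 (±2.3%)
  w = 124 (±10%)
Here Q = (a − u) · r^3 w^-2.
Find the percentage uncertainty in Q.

Let h = a − u = 818. δh = √(δa² + δu²) = √(6720 + 0.00712) = 82.0, so δh/h = 0.100.
Q is then a monomial in h, r, w:
δQ/Q = √((δh/h)² + (3·δr/r)² + (-2·δw/w)²) = √(0.0101 + 0.00476 + 0.0400) = 0.234

23.4%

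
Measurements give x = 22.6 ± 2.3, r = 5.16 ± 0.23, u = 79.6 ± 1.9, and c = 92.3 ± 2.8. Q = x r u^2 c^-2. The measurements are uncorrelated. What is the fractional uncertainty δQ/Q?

0.135

Each factor contributes (exponent × relative error)² to (δQ/Q)²:
  (1·δx/x)² = (1×0.102)² = 0.0104;  (1·δr/r)² = (1×0.0446)² = 0.00199;  (2·δu/u)² = (2×0.0239)² = 0.00228;  (-2·δc/c)² = (-2×0.0303)² = 0.00368
δQ/Q = √(0.0183) = 0.135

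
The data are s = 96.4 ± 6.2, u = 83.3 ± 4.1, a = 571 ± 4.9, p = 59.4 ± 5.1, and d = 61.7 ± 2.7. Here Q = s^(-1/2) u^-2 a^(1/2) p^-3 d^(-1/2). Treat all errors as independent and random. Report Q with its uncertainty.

(2.13 ± 0.593) × 10^-10

Each factor contributes (exponent × relative error)² to (δQ/Q)²:
  (−½·δs/s)² = (-0.5×0.0643)² = 0.00103;  (-2·δu/u)² = (-2×0.0492)² = 0.00969;  (½·δa/a)² = (0.5×0.00858)² = 1.84e-05;  (-3·δp/p)² = (-3×0.0859)² = 0.0663;  (−½·δd/d)² = (-0.5×0.0438)² = 0.000479
δQ/Q = √(0.0776) = 0.279
Q = 2.13e-10, so δQ = 0.279 × 2.13e-10 = 5.93e-11.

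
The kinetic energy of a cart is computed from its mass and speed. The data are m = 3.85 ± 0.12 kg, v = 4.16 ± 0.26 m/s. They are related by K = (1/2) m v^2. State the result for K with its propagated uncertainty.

Since K is a product/quotient, work with relative uncertainties:
  (1·δm/m)² = (1×0.0312)² = 0.000971;  (2·δv/v)² = (2×0.0625)² = 0.0156
δK/K = √(0.0166) = 0.129
K = 33.3 J, so δK = 0.129 × 33.3 = 4.29 J.

33.3 ± 4.29 J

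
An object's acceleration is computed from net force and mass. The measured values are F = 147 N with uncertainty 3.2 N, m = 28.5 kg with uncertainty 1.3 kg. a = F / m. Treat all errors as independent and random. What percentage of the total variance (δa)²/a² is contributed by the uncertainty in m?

(δa/a)² = (1·δF/F)² + (-1·δm/m)²
  F term: (1×0.0218)² = 0.000474
  m term: (-1×0.0456)² = 0.00208
Total = 0.00255. Share from m = 0.00208/0.00255 = 0.814.

81.4%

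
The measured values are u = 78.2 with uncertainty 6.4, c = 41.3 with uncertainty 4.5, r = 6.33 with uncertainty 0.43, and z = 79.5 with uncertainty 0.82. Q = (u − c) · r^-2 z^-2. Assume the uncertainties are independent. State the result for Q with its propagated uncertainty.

(1.46 ± 0.368) × 10^-4

Let w = u − c = 36.9. δw = √(δu² + δc²) = √(41.0 + 20.2) = 7.82, so δw/w = 0.212.
Q is then a monomial in w, r, z:
δQ/Q = √((δw/w)² + (-2·δr/r)² + (-2·δz/z)²) = √(0.0450 + 0.0185 + 0.000426) = 0.253
Q = 0.000146, so δQ = 0.253 × 0.000146 = 3.68e-05.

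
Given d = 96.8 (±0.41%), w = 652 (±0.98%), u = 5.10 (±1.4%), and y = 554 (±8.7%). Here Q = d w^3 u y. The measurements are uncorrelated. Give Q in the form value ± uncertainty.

Each factor contributes (exponent × relative error)² to (δQ/Q)²:
  (1·δd/d)² = (1×0.00410)² = 1.68e-05;  (3·δw/w)² = (3×0.00980)² = 0.000864;  (1·δu/u)² = (1×0.0140)² = 0.000196;  (1·δy/y)² = (1×0.0870)² = 0.00757
δQ/Q = √(0.00865) = 0.0930
Q = 7.58e+13, so δQ = 0.0930 × 7.58e+13 = 7.05e+12.

(7.58 ± 0.705) × 10^13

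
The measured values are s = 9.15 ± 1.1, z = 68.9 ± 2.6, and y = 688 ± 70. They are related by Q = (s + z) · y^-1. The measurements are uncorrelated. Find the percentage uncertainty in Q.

Let u = s + z = 78.1. δu = √(δs² + δz²) = √(1.21 + 6.76) = 2.82, so δu/u = 0.0362.
Q is then a monomial in u, y:
δQ/Q = √((δu/u)² + (-1·δy/y)²) = √(0.00131 + 0.0104) = 0.108

10.8%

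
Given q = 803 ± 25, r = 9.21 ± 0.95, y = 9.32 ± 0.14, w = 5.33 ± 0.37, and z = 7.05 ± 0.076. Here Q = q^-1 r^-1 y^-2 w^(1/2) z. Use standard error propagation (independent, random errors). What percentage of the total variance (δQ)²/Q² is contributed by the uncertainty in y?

6.53%

(δQ/Q)² = (-1·δq/q)² + (-1·δr/r)² + (-2·δy/y)² + (½·δw/w)² + (1·δz/z)²
  q term: (-1×0.0311)² = 0.000969
  r term: (-1×0.103)² = 0.0106
  y term: (-2×0.0150)² = 0.000903
  w term: (0.5×0.0694)² = 0.00120
  z term: (1×0.0108)² = 0.000116
Total = 0.0138. Share from y = 0.000903/0.0138 = 0.0653.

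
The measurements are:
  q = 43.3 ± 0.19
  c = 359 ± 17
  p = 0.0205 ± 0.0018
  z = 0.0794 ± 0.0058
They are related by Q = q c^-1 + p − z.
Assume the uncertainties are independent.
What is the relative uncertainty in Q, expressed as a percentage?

Let w = q·c^-1 = 0.121. δw/w = √((1·δq/q)² + (-1·δc/c)²) = √(1.93e-05 + 0.00224) = 0.0476, so δw = 0.00574.
Q = w + p − z: δQ = √(δw² + δp² + δz²) = √(3.29e-05 + 3.24e-06 + 3.36e-05) = 0.00835
Q = 0.0617, so δQ/Q = 0.00835/0.0617 = 0.135.

13.5%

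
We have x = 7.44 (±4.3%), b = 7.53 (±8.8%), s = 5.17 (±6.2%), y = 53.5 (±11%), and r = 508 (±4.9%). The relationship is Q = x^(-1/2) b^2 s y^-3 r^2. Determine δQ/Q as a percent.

Relative error in a monomial: (δQ/Q)² = Σ (nᵢ · δxᵢ/xᵢ)².
  (−½·δx/x)² = (-0.5×0.0430)² = 0.000462;  (2·δb/b)² = (2×0.0880)² = 0.0310;  (1·δs/s)² = (1×0.0620)² = 0.00384;  (-3·δy/y)² = (-3×0.110)² = 0.109;  (2·δr/r)² = (2×0.0490)² = 0.00960
δQ/Q = √(0.154) = 0.392

39.2%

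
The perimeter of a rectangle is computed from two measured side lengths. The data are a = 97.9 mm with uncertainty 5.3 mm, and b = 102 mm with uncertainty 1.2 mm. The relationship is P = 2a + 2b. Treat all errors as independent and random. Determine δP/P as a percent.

2.72%

Each term contributes (cᵢ δxᵢ)² to (δP)²:
  (2·δa)² = 112;  (2·δb)² = 5.76
δP = √(118) = 10.9 mm
P = 400 mm, so δP/P = 10.9/400 = 0.0272.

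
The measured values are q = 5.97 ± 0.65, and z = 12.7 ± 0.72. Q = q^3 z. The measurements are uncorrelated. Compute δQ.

896

Q is a product of powers, so relative uncertainties combine in quadrature:
  (3·δq/q)² = (3×0.109)² = 0.107;  (1·δz/z)² = (1×0.0567)² = 0.00321
δQ/Q = √(0.110) = 0.332
Q = 2700, so δQ = 0.332 × 2700 = 896.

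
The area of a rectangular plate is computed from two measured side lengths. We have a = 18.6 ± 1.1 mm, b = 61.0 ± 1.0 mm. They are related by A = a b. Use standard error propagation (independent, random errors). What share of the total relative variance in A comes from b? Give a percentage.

7.14%

(δA/A)² = (1·δa/a)² + (1·δb/b)²
  a term: (1×0.0591)² = 0.00350
  b term: (1×0.0164)² = 0.000269
Total = 0.00377. Share from b = 0.000269/0.00377 = 0.0714.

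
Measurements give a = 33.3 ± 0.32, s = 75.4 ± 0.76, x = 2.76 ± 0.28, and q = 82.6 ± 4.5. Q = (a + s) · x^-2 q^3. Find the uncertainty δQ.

Let u = a + s = 109. δu = √(δa² + δs²) = √(0.102 + 0.578) = 0.825, so δu/u = 0.00759.
Q is then a monomial in u, x, q:
δQ/Q = √((δu/u)² + (-2·δx/x)² + (3·δq/q)²) = √(5.76e-05 + 0.0412 + 0.0267) = 0.261
Q = 8.04e+06, so δQ = 0.261 × 8.04e+06 = 2.1e+06.

2.1e+06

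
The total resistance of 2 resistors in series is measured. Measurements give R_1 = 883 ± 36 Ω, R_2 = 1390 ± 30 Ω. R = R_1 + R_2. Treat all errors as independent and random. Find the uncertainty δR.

46.9 Ω

Absolute uncertainties add in quadrature for a linear combination:
  (δR_1)² = 1300;  (δR_2)² = 900
δR = √(2200) = 46.9 Ω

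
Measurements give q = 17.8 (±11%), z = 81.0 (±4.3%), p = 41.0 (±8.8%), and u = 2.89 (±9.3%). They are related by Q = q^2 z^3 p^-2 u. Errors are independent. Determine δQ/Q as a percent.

Since Q is a product/quotient, work with relative uncertainties:
  (2·δq/q)² = (2×0.110)² = 0.0484;  (3·δz/z)² = (3×0.0430)² = 0.0166;  (-2·δp/p)² = (-2×0.0880)² = 0.0310;  (1·δu/u)² = (1×0.0930)² = 0.00865
δQ/Q = √(0.105) = 0.324

32.4%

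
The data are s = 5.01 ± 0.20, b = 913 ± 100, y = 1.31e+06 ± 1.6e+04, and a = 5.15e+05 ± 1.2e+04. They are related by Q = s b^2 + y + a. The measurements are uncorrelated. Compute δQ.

9.3e+05

Let p = s·b^2 = 4.18e+06. δp/p = √((1·δs/s)² + (2·δb/b)²) = √(0.00159 + 0.0480) = 0.223, so δp = 9.3e+05.
Q = p + y + a: δQ = √(δp² + δy² + δa²) = √(8.65e+11 + 2.56e+08 + 1.44e+08) = 9.3e+05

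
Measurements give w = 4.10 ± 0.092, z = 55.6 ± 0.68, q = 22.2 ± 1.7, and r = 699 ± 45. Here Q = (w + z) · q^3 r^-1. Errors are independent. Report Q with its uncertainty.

Let u = w + z = 59.7. δu = √(δw² + δz²) = √(0.00846 + 0.462) = 0.686, so δu/u = 0.0115.
Q is then a monomial in u, q, r:
δQ/Q = √((δu/u)² + (3·δq/q)² + (-1·δr/r)²) = √(0.000132 + 0.0528 + 0.00414) = 0.239
Q = 934, so δQ = 0.239 × 934 = 223.

934 ± 223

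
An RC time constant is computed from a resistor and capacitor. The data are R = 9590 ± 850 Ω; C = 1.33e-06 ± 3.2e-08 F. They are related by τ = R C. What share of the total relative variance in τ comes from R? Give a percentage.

93.1%

(δτ/τ)² = (1·δR/R)² + (1·δC/C)²
  R term: (1×0.0886)² = 0.00786
  C term: (1×0.0241)² = 0.000579
Total = 0.00843. Share from R = 0.00786/0.00843 = 0.931.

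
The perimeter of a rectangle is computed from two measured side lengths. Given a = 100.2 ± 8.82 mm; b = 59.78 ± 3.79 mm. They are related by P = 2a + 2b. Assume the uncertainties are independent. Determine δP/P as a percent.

For a sum/difference, combine absolute errors in quadrature:
  (2·δa)² = 311;  (2·δb)² = 57.5
δP = √(369) = 19.2 mm
P = 320.0 mm, so δP/P = 19.2/320.0 = 0.0600.

6.00%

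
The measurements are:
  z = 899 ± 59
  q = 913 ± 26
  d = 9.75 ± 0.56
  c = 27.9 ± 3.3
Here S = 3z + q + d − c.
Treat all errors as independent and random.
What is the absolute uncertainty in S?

179

For a sum/difference, combine absolute errors in quadrature:
  (3·δz)² = 31300;  (δq)² = 676;  (δd)² = 0.314;  (δc)² = 10.9
δS = √(32000) = 179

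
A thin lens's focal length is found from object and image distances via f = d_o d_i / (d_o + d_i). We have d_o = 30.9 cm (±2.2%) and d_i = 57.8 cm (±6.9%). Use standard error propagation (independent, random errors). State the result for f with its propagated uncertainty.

∂f/∂d_o = (d_i/(d_o+d_i))² = 0.425;  ∂f/∂d_i = (d_o/(d_o+d_i))² = 0.121
δf = √((∂f/∂d_o · δd_o)² + (∂f/∂d_i · δd_i)²) = √(0.0833 + 0.234) = 0.564 cm
f = 20.1 cm.

20.1 ± 0.564 cm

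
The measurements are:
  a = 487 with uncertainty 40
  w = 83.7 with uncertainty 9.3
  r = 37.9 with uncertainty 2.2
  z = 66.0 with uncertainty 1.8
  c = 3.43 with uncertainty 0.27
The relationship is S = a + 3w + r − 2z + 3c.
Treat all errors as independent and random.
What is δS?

49.0

S is a linear combination, so absolute uncertainties add in quadrature:
  (δa)² = 1600;  (3·δw)² = 778;  (δr)² = 4.84;  (2·δz)² = 13.0;  (3·δc)² = 0.656
δS = √(2400) = 49.0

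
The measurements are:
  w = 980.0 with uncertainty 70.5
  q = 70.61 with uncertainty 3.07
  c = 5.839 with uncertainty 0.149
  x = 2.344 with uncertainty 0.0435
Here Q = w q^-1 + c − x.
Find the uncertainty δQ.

1.18

Let p = w·q^-1 = 13.88. δp/p = √((1·δw/w)² + (-1·δq/q)²) = √(0.00518 + 0.00189) = 0.0841, so δp = 1.17.
Q = p + c − x: δQ = √(δp² + δc² + δx²) = √(1.36 + 0.0222 + 0.00189) = 1.18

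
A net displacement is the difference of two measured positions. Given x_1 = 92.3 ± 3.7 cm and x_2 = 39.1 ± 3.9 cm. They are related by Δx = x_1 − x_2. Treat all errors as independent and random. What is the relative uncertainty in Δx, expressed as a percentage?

Each term contributes (cᵢ δxᵢ)² to (δΔx)²:
  (δx_1)² = 13.7;  (δx_2)² = 15.2
δΔx = √(28.9) = 5.38 cm
Δx = 53.2 cm, so δΔx/Δx = 5.38/53.2 = 0.101.

10.1%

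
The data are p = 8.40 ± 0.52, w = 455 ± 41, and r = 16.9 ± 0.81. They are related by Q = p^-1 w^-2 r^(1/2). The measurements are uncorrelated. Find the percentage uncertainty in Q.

For a monomial Q ∝ p^-1, w^-2, r^(1/2), fractional errors add in quadrature:
  (-1·δp/p)² = (-1×0.0619)² = 0.00383;  (-2·δw/w)² = (-2×0.0901)² = 0.0325;  (½·δr/r)² = (0.5×0.0479)² = 0.000574
δQ/Q = √(0.0369) = 0.192

19.2%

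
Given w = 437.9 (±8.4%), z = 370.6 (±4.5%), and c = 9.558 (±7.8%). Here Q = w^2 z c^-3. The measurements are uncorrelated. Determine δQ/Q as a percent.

Products/powers → add relative errors in quadrature, weighted by exponent:
  (2·δw/w)² = (2×0.0840)² = 0.0282;  (1·δz/z)² = (1×0.0450)² = 0.00202;  (-3·δc/c)² = (-3×0.0780)² = 0.0548
δQ/Q = √(0.0850) = 0.292

29.2%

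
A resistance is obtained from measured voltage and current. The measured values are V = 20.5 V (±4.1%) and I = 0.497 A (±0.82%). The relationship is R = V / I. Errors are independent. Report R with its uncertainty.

41.2 ± 1.72 Ω

Since R is a product/quotient, work with relative uncertainties:
  (1·δV/V)² = (1×0.0410)² = 0.00168;  (-1·δI/I)² = (-1×0.00820)² = 6.72e-05
δR/R = √(0.00175) = 0.0418
R = 41.2 Ω, so δR = 0.0418 × 41.2 = 1.72 Ω.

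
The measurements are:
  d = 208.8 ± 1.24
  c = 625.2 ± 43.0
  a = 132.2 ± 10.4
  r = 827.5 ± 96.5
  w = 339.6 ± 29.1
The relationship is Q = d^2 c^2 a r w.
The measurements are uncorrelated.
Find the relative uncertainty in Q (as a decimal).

0.215

Each factor contributes (exponent × relative error)² to (δQ/Q)²:
  (2·δd/d)² = (2×0.00594)² = 0.000141;  (2·δc/c)² = (2×0.0688)² = 0.0189;  (1·δa/a)² = (1×0.0787)² = 0.00619;  (1·δr/r)² = (1×0.117)² = 0.0136;  (1·δw/w)² = (1×0.0857)² = 0.00734
δQ/Q = √(0.0462) = 0.215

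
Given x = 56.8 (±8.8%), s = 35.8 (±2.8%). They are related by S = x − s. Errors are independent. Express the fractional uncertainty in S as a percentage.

For a sum/difference, combine absolute errors in quadrature:
  (δx)² = 25.0;  (δs)² = 1.00
δS = √(26.0) = 5.10
S = 21.0, so δS/S = 5.10/21.0 = 0.243.

24.3%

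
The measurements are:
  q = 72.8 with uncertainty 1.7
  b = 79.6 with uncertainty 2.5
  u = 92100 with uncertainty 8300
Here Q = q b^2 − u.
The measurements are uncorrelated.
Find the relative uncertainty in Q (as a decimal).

0.0867

Let p = q·b^2 = 4.61e+05. δp/p = √((1·δq/q)² + (2·δb/b)²) = √(0.000545 + 0.00395) = 0.0670, so δp = 30900.
Q = p − u: δQ = √(δp² + δu²) = √(9.56e+08 + 6.89e+07) = 32000
Q = 3.69e+05, so δQ/Q = 32000/3.69e+05 = 0.0867.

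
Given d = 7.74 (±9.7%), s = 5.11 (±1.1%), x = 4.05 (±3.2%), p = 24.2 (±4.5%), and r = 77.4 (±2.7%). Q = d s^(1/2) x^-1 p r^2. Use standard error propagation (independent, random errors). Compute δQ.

Since Q is a product/quotient, work with relative uncertainties:
  (1·δd/d)² = (1×0.0970)² = 0.00941;  (½·δs/s)² = (0.5×0.0110)² = 3.03e-05;  (-1·δx/x)² = (-1×0.0320)² = 0.00102;  (1·δp/p)² = (1×0.0450)² = 0.00202;  (2·δr/r)² = (2×0.0270)² = 0.00292
δQ/Q = √(0.0154) = 0.124
Q = 6.26e+05, so δQ = 0.124 × 6.26e+05 = 77700.

77700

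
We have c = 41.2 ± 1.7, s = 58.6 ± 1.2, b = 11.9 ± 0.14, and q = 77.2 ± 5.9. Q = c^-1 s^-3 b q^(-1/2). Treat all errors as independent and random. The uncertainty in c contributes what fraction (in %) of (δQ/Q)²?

24.1%

(δQ/Q)² = (-1·δc/c)² + (-3·δs/s)² + (1·δb/b)² + (−½·δq/q)²
  c term: (-1×0.0413)² = 0.00170
  s term: (-3×0.0205)² = 0.00377
  b term: (1×0.0118)² = 0.000138
  q term: (-0.5×0.0764)² = 0.00146
Total = 0.00708. Share from c = 0.00170/0.00708 = 0.241.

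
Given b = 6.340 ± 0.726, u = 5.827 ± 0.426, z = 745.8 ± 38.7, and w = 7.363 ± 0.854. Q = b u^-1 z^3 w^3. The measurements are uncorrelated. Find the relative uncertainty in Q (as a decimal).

Q is a product of powers, so relative uncertainties combine in quadrature:
  (1·δb/b)² = (1×0.115)² = 0.0131;  (-1·δu/u)² = (-1×0.0731)² = 0.00534;  (3·δz/z)² = (3×0.0519)² = 0.0242;  (3·δw/w)² = (3×0.116)² = 0.121
δQ/Q = √(0.164) = 0.405

0.405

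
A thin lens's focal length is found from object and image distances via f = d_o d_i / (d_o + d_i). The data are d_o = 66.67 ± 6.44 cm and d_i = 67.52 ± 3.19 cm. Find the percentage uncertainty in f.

5.40%

∂f/∂d_o = (d_i/(d_o+d_i))² = 0.253;  ∂f/∂d_i = (d_o/(d_o+d_i))² = 0.247
δf = √((∂f/∂d_o · δd_o)² + (∂f/∂d_i · δd_i)²) = √(2.66 + 0.620) = 1.81 cm
f = 33.55 cm, so δf/f = 1.81/33.55 = 0.0540.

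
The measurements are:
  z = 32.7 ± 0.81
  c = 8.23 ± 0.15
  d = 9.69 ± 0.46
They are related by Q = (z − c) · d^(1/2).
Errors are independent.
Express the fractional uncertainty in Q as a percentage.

Let u = z − c = 24.5. δu = √(δz² + δc²) = √(0.656 + 0.0225) = 0.824, so δu/u = 0.0337.
Q is then a monomial in u, d:
δQ/Q = √((δu/u)² + (½·δd/d)²) = √(0.00113 + 0.000563) = 0.0412

4.12%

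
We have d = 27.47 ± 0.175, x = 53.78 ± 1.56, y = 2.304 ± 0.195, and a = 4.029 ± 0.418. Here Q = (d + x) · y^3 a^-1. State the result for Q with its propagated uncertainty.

Let u = d + x = 81.25. δu = √(δd² + δx²) = √(0.0306 + 2.43) = 1.57, so δu/u = 0.0193.
Q is then a monomial in u, y, a:
δQ/Q = √((δu/u)² + (3·δy/y)² + (-1·δa/a)²) = √(0.000373 + 0.0645 + 0.0108) = 0.275
Q = 246.6, so δQ = 0.275 × 246.6 = 67.8.

246.6 ± 67.8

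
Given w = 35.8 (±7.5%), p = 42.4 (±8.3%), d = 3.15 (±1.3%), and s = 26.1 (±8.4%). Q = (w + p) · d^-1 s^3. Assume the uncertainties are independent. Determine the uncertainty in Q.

Let u = w + p = 78.2. δu = √(δw² + δp²) = √(7.21 + 12.4) = 4.43, so δu/u = 0.0566.
Q is then a monomial in u, d, s:
δQ/Q = √((δu/u)² + (-1·δd/d)² + (3·δs/s)²) = √(0.00320 + 0.000169 + 0.0635) = 0.259
Q = 4.41e+05, so δQ = 0.259 × 4.41e+05 = 1.14e+05.

1.14e+05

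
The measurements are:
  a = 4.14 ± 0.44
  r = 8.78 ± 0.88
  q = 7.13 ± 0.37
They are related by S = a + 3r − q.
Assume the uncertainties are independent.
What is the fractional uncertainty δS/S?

S is a linear combination, so absolute uncertainties add in quadrature:
  (δa)² = 0.194;  (3·δr)² = 6.97;  (δq)² = 0.137
δS = √(7.30) = 2.70
S = 23.3, so δS/S = 2.70/23.3 = 0.116.

0.116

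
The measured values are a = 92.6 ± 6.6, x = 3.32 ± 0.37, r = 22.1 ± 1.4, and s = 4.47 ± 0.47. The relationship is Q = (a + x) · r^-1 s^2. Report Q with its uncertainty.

86.7 ± 20.0

Let u = a + x = 95.9. δu = √(δa² + δx²) = √(43.6 + 0.137) = 6.61, so δu/u = 0.0689.
Q is then a monomial in u, r, s:
δQ/Q = √((δu/u)² + (-1·δr/r)² + (2·δs/s)²) = √(0.00475 + 0.00401 + 0.0442) = 0.230
Q = 86.7, so δQ = 0.230 × 86.7 = 20.0.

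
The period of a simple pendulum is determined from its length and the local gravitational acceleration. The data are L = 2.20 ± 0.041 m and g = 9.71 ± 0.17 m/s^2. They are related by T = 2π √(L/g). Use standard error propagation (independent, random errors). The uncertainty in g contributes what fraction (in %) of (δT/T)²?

46.9%

(δT/T)² = (½·δL/L)² + (−½·δg/g)²
  L term: (0.5×0.0186)² = 8.68e-05
  g term: (-0.5×0.0175)² = 7.66e-05
Total = 0.000163. Share from g = 7.66e-05/0.000163 = 0.469.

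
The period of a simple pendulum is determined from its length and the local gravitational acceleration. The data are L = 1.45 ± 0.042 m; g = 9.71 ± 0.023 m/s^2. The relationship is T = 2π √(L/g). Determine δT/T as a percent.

Products/powers → add relative errors in quadrature, weighted by exponent:
  (½·δL/L)² = (0.5×0.0290)² = 0.000210;  (−½·δg/g)² = (-0.5×0.00237)² = 1.4e-06
δT/T = √(0.000211) = 0.0145

1.45%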